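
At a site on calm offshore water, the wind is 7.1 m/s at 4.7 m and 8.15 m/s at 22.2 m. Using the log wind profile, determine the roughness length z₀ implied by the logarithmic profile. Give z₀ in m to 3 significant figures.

z₀ ≈ 0.000130 m

Log law: V(z) ∝ ln(z/z₀). With r = V₁/V₂ = 7.1/8.15 = 0.87117,
r · ln(z₂/z₀) = ln(z₁/z₀) ⇒ ln z₀ = (ln z₁ − r·ln z₂)/(1 − r)
ln z₀ = (1.54756 − 0.87117×3.10009) / 0.12883 = -8.9505
z₀ = exp(-8.9505) = 0.0001297 m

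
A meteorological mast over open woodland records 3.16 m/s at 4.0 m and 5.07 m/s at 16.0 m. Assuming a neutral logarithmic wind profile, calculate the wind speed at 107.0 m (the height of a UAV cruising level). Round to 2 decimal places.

7.69 m/s

Log law: V ∝ ln(z/z₀). From the pair, with r = V₁/V₂ = 0.62327,
ln z₀ = (ln z₁ − r·ln z₂)/(1 − r) = (1.3863 − 0.62327×2.7726)/0.37673 = -0.9073 → z₀ = 0.4036 m
V₃ = V₁ · ln(z₃/z₀)/ln(z₁/z₀) = 3.16 × 5.5801/2.2936 = 7.6881 m/s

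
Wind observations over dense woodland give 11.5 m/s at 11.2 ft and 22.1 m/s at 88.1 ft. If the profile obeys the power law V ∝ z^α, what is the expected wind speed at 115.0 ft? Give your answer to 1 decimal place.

First find α: α = ln(V₂/V₁)/ln(z₂/z₁) = ln(22.1/11.5)/ln(88.1/11.2) = 0.65323/2.06256 = 0.3167
Extrapolate from 88.1 ft to 115.0 ft: V₃ = 22.1 × (115.0/88.1)^0.3167 = 22.1 × 1.0881 = 24.0460 m/s

24.0 m/s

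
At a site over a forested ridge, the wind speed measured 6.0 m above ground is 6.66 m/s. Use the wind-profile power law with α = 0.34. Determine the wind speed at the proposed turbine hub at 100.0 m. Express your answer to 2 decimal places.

17.33 m/s

Power-law profile: V₂ = V₁ · (z₂/z₁)^α
V₂ = 6.66 × (100.0/6.0)^0.34 = 6.66 × (16.6667)^0.34
    = 6.66 × 2.6027 = 17.3342 m/s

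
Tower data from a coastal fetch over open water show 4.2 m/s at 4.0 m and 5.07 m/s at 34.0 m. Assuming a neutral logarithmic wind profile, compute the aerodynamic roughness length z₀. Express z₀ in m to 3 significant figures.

z₀ ≈ 0.000130 m

Log law: V(z) ∝ ln(z/z₀). With r = V₁/V₂ = 4.2/5.07 = 0.82840,
r · ln(z₂/z₀) = ln(z₁/z₀) ⇒ ln z₀ = (ln z₁ − r·ln z₂)/(1 − r)
ln z₀ = (1.38629 − 0.82840×3.52636) / 0.17160 = -8.9451
z₀ = exp(-8.9451) = 0.0001304 m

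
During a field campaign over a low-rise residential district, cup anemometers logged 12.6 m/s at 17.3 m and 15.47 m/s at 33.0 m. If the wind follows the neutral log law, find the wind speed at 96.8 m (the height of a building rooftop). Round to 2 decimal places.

Log law: V ∝ ln(z/z₀). From the pair, with r = V₁/V₂ = 0.81448,
ln z₀ = (ln z₁ − r·ln z₂)/(1 − r) = (2.8507 − 0.81448×3.4965)/0.18552 = 0.0155 → z₀ = 1.016 m
V₃ = V₁ · ln(z₃/z₀)/ln(z₁/z₀) = 12.6 × 4.5572/2.8352 = 20.2525 m/s

20.25 m/s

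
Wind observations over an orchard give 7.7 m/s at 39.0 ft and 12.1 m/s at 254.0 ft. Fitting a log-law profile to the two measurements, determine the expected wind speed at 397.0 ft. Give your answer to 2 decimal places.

Log law: V ∝ ln(z/z₀). From the pair, with r = V₁/V₂ = 0.63636,
ln z₀ = (ln z₁ − r·ln z₂)/(1 − r) = (3.6636 − 0.63636×5.5373)/0.36364 = 0.3845 → z₀ = 1.469 ft
V₃ = V₁ · ln(z₃/z₀)/ln(z₁/z₀) = 7.7 × 5.5995/3.2791 = 13.1487 m/s

13.15 m/s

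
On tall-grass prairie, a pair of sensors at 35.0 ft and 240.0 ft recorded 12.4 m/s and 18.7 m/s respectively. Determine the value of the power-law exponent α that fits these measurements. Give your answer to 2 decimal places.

Power law: V₂/V₁ = (z₂/z₁)^α ⇒ α = ln(V₂/V₁) / ln(z₂/z₁)
α = ln(18.7/12.4) / ln(240.0/35.0) = ln(1.5081) / ln(6.8571)
  = 0.41083 / 1.92529 = 0.21338

α ≈ 0.21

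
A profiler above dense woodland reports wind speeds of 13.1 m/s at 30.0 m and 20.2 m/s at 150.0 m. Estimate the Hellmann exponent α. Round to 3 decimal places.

Power law: V₂/V₁ = (z₂/z₁)^α ⇒ α = ln(V₂/V₁) / ln(z₂/z₁)
α = ln(20.2/13.1) / ln(150.0/30.0) = ln(1.5420) / ln(5.0000)
  = 0.43307 / 1.60944 = 0.26908

α ≈ 0.269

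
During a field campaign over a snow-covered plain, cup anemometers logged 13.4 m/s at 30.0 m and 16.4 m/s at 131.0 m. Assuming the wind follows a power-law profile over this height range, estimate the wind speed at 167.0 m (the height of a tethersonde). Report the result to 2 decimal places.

16.95 m/s

First find α: α = ln(V₂/V₁)/ln(z₂/z₁) = ln(16.4/13.4)/ln(131.0/30.0) = 0.20203/1.47400 = 0.1371
Extrapolate from 131.0 m to 167.0 m: V₃ = 16.4 × (167.0/131.0)^0.1371 = 16.4 × 1.0338 = 16.9549 m/s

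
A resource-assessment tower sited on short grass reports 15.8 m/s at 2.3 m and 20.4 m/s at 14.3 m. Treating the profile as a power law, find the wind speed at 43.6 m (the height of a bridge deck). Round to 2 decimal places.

23.84 m/s

First find α: α = ln(V₂/V₁)/ln(z₂/z₁) = ln(20.4/15.8)/ln(14.3/2.3) = 0.25552/1.82735 = 0.1398
Extrapolate from 14.3 m to 43.6 m: V₃ = 20.4 × (43.6/14.3)^0.1398 = 20.4 × 1.1687 = 23.8413 m/s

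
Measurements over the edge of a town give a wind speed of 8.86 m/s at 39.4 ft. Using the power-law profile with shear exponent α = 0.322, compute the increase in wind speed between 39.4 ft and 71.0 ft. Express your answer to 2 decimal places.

Power law: V₂ = V₁ · (z₂/z₁)^α = 8.86 × (1.8020)^0.322 = 10.7100 m/s
ΔV = 10.7100 − 8.86 = 1.8500 m/s

1.85 m/s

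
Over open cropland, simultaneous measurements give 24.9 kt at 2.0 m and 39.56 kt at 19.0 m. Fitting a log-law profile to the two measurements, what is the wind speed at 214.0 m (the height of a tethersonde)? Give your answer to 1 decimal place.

55.3 kt

Log law: V ∝ ln(z/z₀). From the pair, with r = V₁/V₂ = 0.62942,
ln z₀ = (ln z₁ − r·ln z₂)/(1 − r) = (0.6931 − 0.62942×2.9444)/0.37058 = -3.1307 → z₀ = 0.04369 m
V₃ = V₁ · ln(z₃/z₀)/ln(z₁/z₀) = 24.9 × 8.4966/3.8238 = 55.3286 kt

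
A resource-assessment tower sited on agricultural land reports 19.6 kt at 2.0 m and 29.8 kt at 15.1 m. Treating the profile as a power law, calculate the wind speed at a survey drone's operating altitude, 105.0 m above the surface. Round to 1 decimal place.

First find α: α = ln(V₂/V₁)/ln(z₂/z₁) = ln(29.8/19.6)/ln(15.1/2.0) = 0.41898/2.02155 = 0.2073
Extrapolate from 15.1 m to 105.0 m: V₃ = 29.8 × (105.0/15.1)^0.2073 = 29.8 × 1.4947 = 44.5421 kt

44.5 kt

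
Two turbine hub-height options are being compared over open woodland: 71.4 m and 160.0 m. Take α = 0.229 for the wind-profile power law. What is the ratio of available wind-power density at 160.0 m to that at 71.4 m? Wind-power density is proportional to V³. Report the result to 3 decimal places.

Speed ratio: V_B/V_A = (z_B/z_A)^α = (160.0/71.4)^0.229 = (2.2409)^0.229 = 1.20295
Power-density ratio: P_B/P_A = (V_B/V_A)³ = (1.20295)³ = 1.74076

1.741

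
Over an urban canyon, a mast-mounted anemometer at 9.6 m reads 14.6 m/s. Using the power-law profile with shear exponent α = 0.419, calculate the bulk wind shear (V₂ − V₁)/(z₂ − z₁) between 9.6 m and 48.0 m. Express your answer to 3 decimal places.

Power law: V₂ = V₁ · (z₂/z₁)^α = 14.6 × (5.0000)^0.419 = 28.6564 m/s
ΔV/Δz = (28.6564 − 14.6)/(48.0 − 9.6) = 14.0564/38.4000 = 0.36605 m/s/m

0.366 m/s/m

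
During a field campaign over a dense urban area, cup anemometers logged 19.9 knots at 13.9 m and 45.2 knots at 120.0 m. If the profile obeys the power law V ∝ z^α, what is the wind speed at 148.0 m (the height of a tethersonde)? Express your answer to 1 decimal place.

49.0 knots

First find α: α = ln(V₂/V₁)/ln(z₂/z₁) = ln(45.2/19.9)/ln(120.0/13.9) = 0.82038/2.15560 = 0.3806
Extrapolate from 120.0 m to 148.0 m: V₃ = 45.2 × (148.0/120.0)^0.3806 = 45.2 × 1.0831 = 48.9555 knots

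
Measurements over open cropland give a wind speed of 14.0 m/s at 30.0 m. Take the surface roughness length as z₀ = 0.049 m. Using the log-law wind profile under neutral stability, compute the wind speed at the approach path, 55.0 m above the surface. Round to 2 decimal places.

Log law: V(z) ∝ ln(z/z₀), so V₂/V₁ = ln(z₂/z₀) / ln(z₁/z₀).
ln(55.0/0.049) = 7.0233, ln(30.0/0.049) = 6.4171
V₂ = 14.0 × 7.0233/6.4171 = 14.0 × 1.0945 = 15.3224 m/s

15.32 m/s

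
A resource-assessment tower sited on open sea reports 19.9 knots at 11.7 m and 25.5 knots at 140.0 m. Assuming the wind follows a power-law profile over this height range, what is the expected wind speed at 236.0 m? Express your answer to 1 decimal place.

First find α: α = ln(V₂/V₁)/ln(z₂/z₁) = ln(25.5/19.9)/ln(140.0/11.7) = 0.24796/2.48205 = 0.0999
Extrapolate from 140.0 m to 236.0 m: V₃ = 25.5 × (236.0/140.0)^0.0999 = 25.5 × 1.0536 = 26.8656 knots

26.9 knots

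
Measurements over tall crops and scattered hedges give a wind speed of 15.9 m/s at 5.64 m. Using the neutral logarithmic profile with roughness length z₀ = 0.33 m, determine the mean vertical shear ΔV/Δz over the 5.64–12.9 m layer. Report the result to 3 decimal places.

0.638 m/s/m

Log law: V₂ = V₁ · ln(z₂/z₀)/ln(z₁/z₀) = 15.9 × 3.6659/2.8385 = 20.5343 m/s
ΔV/Δz = (20.5343 − 15.9)/(12.9 − 5.64) = 4.6343/7.2600 = 0.63834 m/s/m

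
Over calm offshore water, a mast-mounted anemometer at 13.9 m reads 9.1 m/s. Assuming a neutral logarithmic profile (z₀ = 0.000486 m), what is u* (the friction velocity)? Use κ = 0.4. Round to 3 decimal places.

Log law: V(z) = (u*/κ) · ln(z/z₀) ⇒ u* = κ · V / ln(z/z₀)
u* = 0.4 × 9.1 / ln(13.9/0.000486) = 0.4 × 9.1 / 10.2612
   = 3.6400 / 10.2612 = 0.3547 m/s

u* ≈ 0.355 m/s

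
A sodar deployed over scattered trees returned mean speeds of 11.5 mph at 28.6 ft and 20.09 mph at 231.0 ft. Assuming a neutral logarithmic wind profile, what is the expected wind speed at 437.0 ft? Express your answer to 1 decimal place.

Log law: V ∝ ln(z/z₀). From the pair, with r = V₁/V₂ = 0.57242,
ln z₀ = (ln z₁ − r·ln z₂)/(1 − r) = (3.3534 − 0.57242×5.4424)/0.42758 = 0.5567 → z₀ = 1.745 ft
V₃ = V₁ · ln(z₃/z₀)/ln(z₁/z₀) = 11.5 × 5.5232/2.7967 = 22.7115 mph

22.7 mph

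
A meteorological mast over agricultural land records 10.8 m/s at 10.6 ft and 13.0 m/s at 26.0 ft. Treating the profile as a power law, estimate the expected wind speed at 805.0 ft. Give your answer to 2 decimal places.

First find α: α = ln(V₂/V₁)/ln(z₂/z₁) = ln(13.0/10.8)/ln(26.0/10.6) = 0.18540/0.89724 = 0.2066
Extrapolate from 26.0 ft to 805.0 ft: V₃ = 13.0 × (805.0/26.0)^0.2066 = 13.0 × 2.0326 = 26.4242 m/s

26.42 m/s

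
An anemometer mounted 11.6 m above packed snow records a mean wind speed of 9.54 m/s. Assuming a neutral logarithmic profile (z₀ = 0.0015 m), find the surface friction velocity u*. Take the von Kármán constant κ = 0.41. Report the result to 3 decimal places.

Log law: V(z) = (u*/κ) · ln(z/z₀) ⇒ u* = κ · V / ln(z/z₀)
u* = 0.41 × 9.54 / ln(11.6/0.0015) = 0.41 × 9.54 / 8.9533
   = 3.9114 / 8.9533 = 0.4369 m/s

u* ≈ 0.437 m/s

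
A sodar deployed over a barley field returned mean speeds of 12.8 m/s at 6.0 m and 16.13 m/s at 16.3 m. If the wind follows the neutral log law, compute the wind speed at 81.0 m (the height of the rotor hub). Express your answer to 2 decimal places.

21.47 m/s

Log law: V ∝ ln(z/z₀). From the pair, with r = V₁/V₂ = 0.79355,
ln z₀ = (ln z₁ − r·ln z₂)/(1 − r) = (1.7918 − 0.79355×2.7912)/0.20645 = -2.0498 → z₀ = 0.1288 m
V₃ = V₁ · ln(z₃/z₀)/ln(z₁/z₀) = 12.8 × 6.4442/3.8416 = 21.4721 m/s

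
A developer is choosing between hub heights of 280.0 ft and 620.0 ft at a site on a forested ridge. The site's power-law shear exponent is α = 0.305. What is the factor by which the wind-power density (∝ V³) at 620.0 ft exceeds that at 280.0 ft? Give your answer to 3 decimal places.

2.070

Speed ratio: V_B/V_A = (z_B/z_A)^α = (620.0/280.0)^0.305 = (2.2143)^0.305 = 1.27437
Power-density ratio: P_B/P_A = (V_B/V_A)³ = (1.27437)³ = 2.06961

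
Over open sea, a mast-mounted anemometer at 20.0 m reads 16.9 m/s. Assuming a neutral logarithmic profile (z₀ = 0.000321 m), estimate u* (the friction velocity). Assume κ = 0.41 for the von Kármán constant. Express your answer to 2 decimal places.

Log law: V(z) = (u*/κ) · ln(z/z₀) ⇒ u* = κ · V / ln(z/z₀)
u* = 0.41 × 16.9 / ln(20.0/0.000321) = 0.41 × 16.9 / 11.0398
   = 6.9290 / 11.0398 = 0.6276 m/s

u* ≈ 0.63 m/s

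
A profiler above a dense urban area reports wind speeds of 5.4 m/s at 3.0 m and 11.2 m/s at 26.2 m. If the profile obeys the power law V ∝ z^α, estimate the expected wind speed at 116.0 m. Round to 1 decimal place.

First find α: α = ln(V₂/V₁)/ln(z₂/z₁) = ln(11.2/5.4)/ln(26.2/3.0) = 0.72951/2.16715 = 0.3366
Extrapolate from 26.2 m to 116.0 m: V₃ = 11.2 × (116.0/26.2)^0.3366 = 11.2 × 1.6501 = 18.4812 m/s

18.5 m/s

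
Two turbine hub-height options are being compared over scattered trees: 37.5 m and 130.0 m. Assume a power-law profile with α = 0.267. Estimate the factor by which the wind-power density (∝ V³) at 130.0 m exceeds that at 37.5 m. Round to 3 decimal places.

Speed ratio: V_B/V_A = (z_B/z_A)^α = (130.0/37.5)^0.267 = (3.4667)^0.267 = 1.39366
Power-density ratio: P_B/P_A = (V_B/V_A)³ = (1.39366)³ = 2.70688

2.707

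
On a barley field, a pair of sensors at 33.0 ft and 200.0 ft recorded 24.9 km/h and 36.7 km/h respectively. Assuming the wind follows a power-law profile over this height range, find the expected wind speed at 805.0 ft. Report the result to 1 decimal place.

49.5 km/h

First find α: α = ln(V₂/V₁)/ln(z₂/z₁) = ln(36.7/24.9)/ln(200.0/33.0) = 0.38791/1.80181 = 0.2153
Extrapolate from 200.0 ft to 805.0 ft: V₃ = 36.7 × (805.0/200.0)^0.2153 = 36.7 × 1.3496 = 49.5296 km/h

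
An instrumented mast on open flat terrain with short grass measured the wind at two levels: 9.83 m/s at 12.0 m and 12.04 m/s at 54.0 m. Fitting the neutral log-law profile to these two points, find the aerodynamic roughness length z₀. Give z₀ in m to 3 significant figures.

z₀ ≈ 0.0149 m

Log law: V(z) ∝ ln(z/z₀). With r = V₁/V₂ = 9.83/12.04 = 0.81645,
r · ln(z₂/z₀) = ln(z₁/z₀) ⇒ ln z₀ = (ln z₁ − r·ln z₂)/(1 − r)
ln z₀ = (2.48491 − 0.81645×3.98898) / 0.18355 = -4.2052
z₀ = exp(-4.2052) = 0.01492 m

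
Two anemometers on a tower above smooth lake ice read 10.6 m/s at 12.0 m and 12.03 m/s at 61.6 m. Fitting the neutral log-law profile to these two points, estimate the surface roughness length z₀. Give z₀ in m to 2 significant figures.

z₀ ≈ 0.000065 m

Log law: V(z) ∝ ln(z/z₀). With r = V₁/V₂ = 10.6/12.03 = 0.88113,
r · ln(z₂/z₀) = ln(z₁/z₀) ⇒ ln z₀ = (ln z₁ − r·ln z₂)/(1 − r)
ln z₀ = (2.48491 − 0.88113×4.12066) / 0.11887 = -9.6403
z₀ = exp(-9.6403) = 0.00006506 m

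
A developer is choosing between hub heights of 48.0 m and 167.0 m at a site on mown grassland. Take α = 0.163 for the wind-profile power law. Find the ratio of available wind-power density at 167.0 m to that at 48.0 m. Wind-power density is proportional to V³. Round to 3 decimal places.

Speed ratio: V_B/V_A = (z_B/z_A)^α = (167.0/48.0)^0.163 = (3.4792)^0.163 = 1.22535
Power-density ratio: P_B/P_A = (V_B/V_A)³ = (1.22535)³ = 1.83985

1.840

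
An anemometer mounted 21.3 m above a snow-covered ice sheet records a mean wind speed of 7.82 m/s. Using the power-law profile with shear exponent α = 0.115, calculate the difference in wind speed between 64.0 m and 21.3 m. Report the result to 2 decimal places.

1.05 m/s

Power law: V₂ = V₁ · (z₂/z₁)^α = 7.82 × (3.0047)^0.115 = 8.8747 m/s
ΔV = 8.8747 − 7.82 = 1.0547 m/s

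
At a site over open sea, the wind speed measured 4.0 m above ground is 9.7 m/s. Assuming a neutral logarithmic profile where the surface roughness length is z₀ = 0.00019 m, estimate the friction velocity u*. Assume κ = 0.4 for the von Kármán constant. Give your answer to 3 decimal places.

u* ≈ 0.390 m/s

Log law: V(z) = (u*/κ) · ln(z/z₀) ⇒ u* = κ · V / ln(z/z₀)
u* = 0.4 × 9.7 / ln(4.0/0.00019) = 0.4 × 9.7 / 9.9548
   = 3.8800 / 9.9548 = 0.3898 m/s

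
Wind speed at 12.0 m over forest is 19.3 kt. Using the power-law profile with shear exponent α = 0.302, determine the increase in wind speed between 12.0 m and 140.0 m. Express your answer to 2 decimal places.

Power law: V₂ = V₁ · (z₂/z₁)^α = 19.3 × (11.6667)^0.302 = 40.5299 kt
ΔV = 40.5299 − 19.3 = 21.2299 kt

21.23 kt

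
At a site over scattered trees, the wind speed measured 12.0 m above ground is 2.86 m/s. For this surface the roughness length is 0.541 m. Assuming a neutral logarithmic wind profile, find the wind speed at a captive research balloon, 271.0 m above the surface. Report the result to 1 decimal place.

Log law: V(z) ∝ ln(z/z₀), so V₂/V₁ = ln(z₂/z₀) / ln(z₁/z₀).
ln(271.0/0.541) = 6.2165, ln(12.0/0.541) = 3.0992
V₂ = 2.86 × 6.2165/3.0992 = 2.86 × 2.0058 = 5.7366 m/s

5.7 m/s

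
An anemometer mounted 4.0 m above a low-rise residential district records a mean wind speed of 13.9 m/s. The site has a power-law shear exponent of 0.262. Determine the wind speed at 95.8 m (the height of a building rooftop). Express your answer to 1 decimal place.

31.9 m/s

Power-law profile: V₂ = V₁ · (z₂/z₁)^α
V₂ = 13.9 × (95.8/4.0)^0.262 = 13.9 × (23.9500)^0.262
    = 13.9 × 2.2981 = 31.9443 m/s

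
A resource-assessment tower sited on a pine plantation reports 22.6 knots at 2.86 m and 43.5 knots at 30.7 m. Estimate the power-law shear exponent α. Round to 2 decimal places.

α ≈ 0.28

Power law: V₂/V₁ = (z₂/z₁)^α ⇒ α = ln(V₂/V₁) / ln(z₂/z₁)
α = ln(43.5/22.6) / ln(30.7/2.86) = ln(1.9248) / ln(10.7343)
  = 0.65481 / 2.37344 = 0.27589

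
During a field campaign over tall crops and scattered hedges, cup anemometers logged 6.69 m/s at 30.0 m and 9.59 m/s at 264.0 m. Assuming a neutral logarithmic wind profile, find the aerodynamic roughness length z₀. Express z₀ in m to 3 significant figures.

Log law: V(z) ∝ ln(z/z₀). With r = V₁/V₂ = 6.69/9.59 = 0.69760,
r · ln(z₂/z₀) = ln(z₁/z₀) ⇒ ln z₀ = (ln z₁ − r·ln z₂)/(1 − r)
ln z₀ = (3.40120 − 0.69760×5.57595) / 0.30240 = -1.6157
z₀ = exp(-1.6157) = 0.1987 m

z₀ ≈ 0.199 m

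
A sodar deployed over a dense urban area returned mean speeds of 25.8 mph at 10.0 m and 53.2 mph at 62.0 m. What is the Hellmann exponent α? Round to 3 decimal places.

Power law: V₂/V₁ = (z₂/z₁)^α ⇒ α = ln(V₂/V₁) / ln(z₂/z₁)
α = ln(53.2/25.8) / ln(62.0/10.0) = ln(2.0620) / ln(6.2000)
  = 0.72368 / 1.82455 = 0.39664

α ≈ 0.397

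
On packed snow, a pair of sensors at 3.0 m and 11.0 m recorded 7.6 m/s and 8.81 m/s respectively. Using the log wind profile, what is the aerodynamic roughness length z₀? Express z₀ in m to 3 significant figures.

Log law: V(z) ∝ ln(z/z₀). With r = V₁/V₂ = 7.6/8.81 = 0.86266,
r · ln(z₂/z₀) = ln(z₁/z₀) ⇒ ln z₀ = (ln z₁ − r·ln z₂)/(1 − r)
ln z₀ = (1.09861 − 0.86266×2.39790) / 0.13734 = -7.0622
z₀ = exp(-7.0622) = 0.0008569 m

z₀ ≈ 0.000857 m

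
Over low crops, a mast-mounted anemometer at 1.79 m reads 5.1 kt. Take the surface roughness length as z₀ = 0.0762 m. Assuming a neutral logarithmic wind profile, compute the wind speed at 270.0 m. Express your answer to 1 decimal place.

13.2 kt

Log law: V(z) ∝ ln(z/z₀), so V₂/V₁ = ln(z₂/z₀) / ln(z₁/z₀).
ln(270.0/0.0762) = 8.1728, ln(1.79/0.0762) = 3.1566
V₂ = 5.1 × 8.1728/3.1566 = 5.1 × 2.5891 = 13.2045 kt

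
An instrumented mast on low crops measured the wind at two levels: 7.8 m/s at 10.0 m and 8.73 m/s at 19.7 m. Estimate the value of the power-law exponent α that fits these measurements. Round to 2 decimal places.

Power law: V₂/V₁ = (z₂/z₁)^α ⇒ α = ln(V₂/V₁) / ln(z₂/z₁)
α = ln(8.73/7.8) / ln(19.7/10.0) = ln(1.1192) / ln(1.9700)
  = 0.11264 / 0.67803 = 0.16613

α ≈ 0.17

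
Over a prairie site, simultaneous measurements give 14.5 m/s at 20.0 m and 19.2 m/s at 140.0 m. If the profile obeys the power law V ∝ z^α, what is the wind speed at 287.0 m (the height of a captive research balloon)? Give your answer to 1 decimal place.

21.3 m/s

First find α: α = ln(V₂/V₁)/ln(z₂/z₁) = ln(19.2/14.5)/ln(140.0/20.0) = 0.28076/1.94591 = 0.1443
Extrapolate from 140.0 m to 287.0 m: V₃ = 19.2 × (287.0/140.0)^0.1443 = 19.2 × 1.1091 = 21.2952 m/s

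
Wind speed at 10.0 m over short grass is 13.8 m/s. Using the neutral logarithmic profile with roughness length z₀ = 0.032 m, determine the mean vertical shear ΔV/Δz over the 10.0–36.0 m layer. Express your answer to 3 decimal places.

0.118 m/s/m

Log law: V₂ = V₁ · ln(z₂/z₀)/ln(z₁/z₀) = 13.8 × 7.0255/5.7446 = 16.8771 m/s
ΔV/Δz = (16.8771 − 13.8)/(36.0 − 10.0) = 3.0771/26.0000 = 0.11835 m/s/m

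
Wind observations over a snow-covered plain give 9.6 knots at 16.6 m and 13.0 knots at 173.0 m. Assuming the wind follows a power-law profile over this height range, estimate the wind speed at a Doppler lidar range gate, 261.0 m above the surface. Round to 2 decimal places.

First find α: α = ln(V₂/V₁)/ln(z₂/z₁) = ln(13.0/9.6)/ln(173.0/16.6) = 0.30319/2.34389 = 0.1294
Extrapolate from 173.0 m to 261.0 m: V₃ = 13.0 × (261.0/173.0)^0.1294 = 13.0 × 1.0546 = 13.7102 knots

13.71 knots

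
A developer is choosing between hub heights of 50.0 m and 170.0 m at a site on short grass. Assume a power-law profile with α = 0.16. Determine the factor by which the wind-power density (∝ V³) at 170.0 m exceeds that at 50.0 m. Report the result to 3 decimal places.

Speed ratio: V_B/V_A = (z_B/z_A)^α = (170.0/50.0)^0.16 = (3.4000)^0.16 = 1.21629
Power-density ratio: P_B/P_A = (V_B/V_A)³ = (1.21629)³ = 1.79933

1.799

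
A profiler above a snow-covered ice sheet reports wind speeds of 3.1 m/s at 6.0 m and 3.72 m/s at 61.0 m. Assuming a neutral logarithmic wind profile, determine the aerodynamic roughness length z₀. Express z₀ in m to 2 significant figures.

z₀ ≈ 0.000055 m

Log law: V(z) ∝ ln(z/z₀). With r = V₁/V₂ = 3.1/3.72 = 0.83333,
r · ln(z₂/z₀) = ln(z₁/z₀) ⇒ ln z₀ = (ln z₁ − r·ln z₂)/(1 − r)
ln z₀ = (1.79176 − 0.83333×4.11087) / 0.16667 = -9.8038
z₀ = exp(-9.8038) = 0.00005524 m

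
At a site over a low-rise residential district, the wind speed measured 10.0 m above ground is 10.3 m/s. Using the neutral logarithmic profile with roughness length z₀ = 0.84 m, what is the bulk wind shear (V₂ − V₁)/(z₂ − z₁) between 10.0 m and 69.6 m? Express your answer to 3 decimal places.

Log law: V₂ = V₁ · ln(z₂/z₀)/ln(z₁/z₀) = 10.3 × 4.4171/2.4769 = 18.3680 m/s
ΔV/Δz = (18.3680 − 10.3)/(69.6 − 10.0) = 8.0680/59.6000 = 0.13537 m/s/m

0.135 m/s/m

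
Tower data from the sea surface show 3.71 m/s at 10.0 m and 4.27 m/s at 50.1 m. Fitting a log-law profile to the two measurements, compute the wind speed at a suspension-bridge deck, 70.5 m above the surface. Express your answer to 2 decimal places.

4.39 m/s

Log law: V ∝ ln(z/z₀). From the pair, with r = V₁/V₂ = 0.86885,
ln z₀ = (ln z₁ − r·ln z₂)/(1 − r) = (2.3026 − 0.86885×3.9140)/0.13115 = -8.3732 → z₀ = 0.0002310 m
V₃ = V₁ · ln(z₃/z₀)/ln(z₁/z₀) = 3.71 × 12.6288/10.6758 = 4.3887 m/s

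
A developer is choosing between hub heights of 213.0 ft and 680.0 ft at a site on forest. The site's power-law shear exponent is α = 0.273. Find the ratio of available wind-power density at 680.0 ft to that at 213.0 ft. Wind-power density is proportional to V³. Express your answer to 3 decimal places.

2.588

Speed ratio: V_B/V_A = (z_B/z_A)^α = (680.0/213.0)^0.273 = (3.1925)^0.273 = 1.37286
Power-density ratio: P_B/P_A = (V_B/V_A)³ = (1.37286)³ = 2.58751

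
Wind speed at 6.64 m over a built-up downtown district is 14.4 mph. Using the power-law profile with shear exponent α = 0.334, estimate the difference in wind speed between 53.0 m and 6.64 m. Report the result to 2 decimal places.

Power law: V₂ = V₁ · (z₂/z₁)^α = 14.4 × (7.9819)^0.334 = 28.8182 mph
ΔV = 28.8182 − 14.4 = 14.4182 mph

14.42 mph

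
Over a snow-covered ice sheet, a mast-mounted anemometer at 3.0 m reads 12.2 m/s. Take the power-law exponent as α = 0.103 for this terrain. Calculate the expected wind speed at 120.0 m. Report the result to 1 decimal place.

Power-law profile: V₂ = V₁ · (z₂/z₁)^α
V₂ = 12.2 × (120.0/3.0)^0.103 = 12.2 × (40.0000)^0.103
    = 12.2 × 1.4622 = 17.8391 m/s

17.8 m/s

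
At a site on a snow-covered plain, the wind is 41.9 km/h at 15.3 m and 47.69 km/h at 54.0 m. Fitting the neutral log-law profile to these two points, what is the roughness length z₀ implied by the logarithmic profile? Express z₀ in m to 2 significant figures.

z₀ ≈ 0.0017 m

Log law: V(z) ∝ ln(z/z₀). With r = V₁/V₂ = 41.9/47.69 = 0.87859,
r · ln(z₂/z₀) = ln(z₁/z₀) ⇒ ln z₀ = (ln z₁ − r·ln z₂)/(1 − r)
ln z₀ = (2.72785 − 0.87859×3.98898) / 0.12141 = -6.3985
z₀ = exp(-6.3985) = 0.001664 m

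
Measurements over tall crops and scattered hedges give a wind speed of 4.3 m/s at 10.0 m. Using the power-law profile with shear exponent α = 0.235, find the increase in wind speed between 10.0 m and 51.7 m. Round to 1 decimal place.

Power law: V₂ = V₁ · (z₂/z₁)^α = 4.3 × (5.1700)^0.235 = 6.3261 m/s
ΔV = 6.3261 − 4.3 = 2.0261 m/s

2.0 m/s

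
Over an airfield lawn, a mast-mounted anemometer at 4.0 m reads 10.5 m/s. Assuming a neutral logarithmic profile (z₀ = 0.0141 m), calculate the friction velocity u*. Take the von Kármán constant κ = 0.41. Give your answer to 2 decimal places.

u* ≈ 0.76 m/s

Log law: V(z) = (u*/κ) · ln(z/z₀) ⇒ u* = κ · V / ln(z/z₀)
u* = 0.41 × 10.5 / ln(4.0/0.0141) = 0.41 × 10.5 / 5.6479
   = 4.3050 / 5.6479 = 0.7622 m/s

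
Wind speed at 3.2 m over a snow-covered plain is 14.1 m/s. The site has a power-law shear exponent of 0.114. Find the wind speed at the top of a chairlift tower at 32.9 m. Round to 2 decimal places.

18.39 m/s

Power-law profile: V₂ = V₁ · (z₂/z₁)^α
V₂ = 14.1 × (32.9/3.2)^0.114 = 14.1 × (10.2812)^0.114
    = 14.1 × 1.3043 = 18.3904 m/s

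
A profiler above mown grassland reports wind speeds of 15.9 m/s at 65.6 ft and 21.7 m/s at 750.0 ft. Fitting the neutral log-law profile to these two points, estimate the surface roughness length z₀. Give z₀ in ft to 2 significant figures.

Log law: V(z) ∝ ln(z/z₀). With r = V₁/V₂ = 15.9/21.7 = 0.73272,
r · ln(z₂/z₀) = ln(z₁/z₀) ⇒ ln z₀ = (ln z₁ − r·ln z₂)/(1 − r)
ln z₀ = (4.18358 − 0.73272×6.62007) / 0.26728 = -2.4958
z₀ = exp(-2.4958) = 0.08243 ft

z₀ ≈ 0.082 ft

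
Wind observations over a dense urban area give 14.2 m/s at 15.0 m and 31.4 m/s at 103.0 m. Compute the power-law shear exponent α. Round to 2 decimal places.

Power law: V₂/V₁ = (z₂/z₁)^α ⇒ α = ln(V₂/V₁) / ln(z₂/z₁)
α = ln(31.4/14.2) / ln(103.0/15.0) = ln(2.2113) / ln(6.8667)
  = 0.79357 / 1.92668 = 0.41188

α ≈ 0.41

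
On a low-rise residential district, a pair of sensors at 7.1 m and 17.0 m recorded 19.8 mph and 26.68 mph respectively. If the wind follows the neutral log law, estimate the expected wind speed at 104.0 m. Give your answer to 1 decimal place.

Log law: V ∝ ln(z/z₀). From the pair, with r = V₁/V₂ = 0.74213,
ln z₀ = (ln z₁ − r·ln z₂)/(1 − r) = (1.9601 − 0.74213×2.8332)/0.25787 = -0.5527 → z₀ = 0.5754 m
V₃ = V₁ · ln(z₃/z₀)/ln(z₁/z₀) = 19.8 × 5.1971/2.5128 = 40.9517 mph

41.0 mph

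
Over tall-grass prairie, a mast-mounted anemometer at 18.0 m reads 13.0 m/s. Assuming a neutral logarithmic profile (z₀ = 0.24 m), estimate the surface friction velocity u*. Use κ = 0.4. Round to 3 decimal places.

Log law: V(z) = (u*/κ) · ln(z/z₀) ⇒ u* = κ · V / ln(z/z₀)
u* = 0.4 × 13.0 / ln(18.0/0.24) = 0.4 × 13.0 / 4.3175
   = 5.2000 / 4.3175 = 1.2044 m/s

u* ≈ 1.204 m/s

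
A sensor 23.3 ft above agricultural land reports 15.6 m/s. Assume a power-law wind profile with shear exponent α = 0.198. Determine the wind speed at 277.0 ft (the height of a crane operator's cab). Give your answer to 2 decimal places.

25.47 m/s

Power-law profile: V₂ = V₁ · (z₂/z₁)^α
V₂ = 15.6 × (277.0/23.3)^0.198 = 15.6 × (11.8884)^0.198
    = 15.6 × 1.6326 = 25.4683 m/s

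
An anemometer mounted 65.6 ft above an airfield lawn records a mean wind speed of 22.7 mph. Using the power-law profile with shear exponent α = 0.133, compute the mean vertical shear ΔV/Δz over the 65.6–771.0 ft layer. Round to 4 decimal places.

Power law: V₂ = V₁ · (z₂/z₁)^α = 22.7 × (11.7530)^0.133 = 31.5033 mph
ΔV/Δz = (31.5033 − 22.7)/(771.0 − 65.6) = 8.8033/705.4000 = 0.01248 mph/ft

0.0125 mph/ft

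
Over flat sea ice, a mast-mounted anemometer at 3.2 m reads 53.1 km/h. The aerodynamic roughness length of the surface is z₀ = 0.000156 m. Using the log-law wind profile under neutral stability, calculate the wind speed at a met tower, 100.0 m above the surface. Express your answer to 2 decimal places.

71.51 km/h

Log law: V(z) ∝ ln(z/z₀), so V₂/V₁ = ln(z₂/z₀) / ln(z₁/z₀).
ln(100.0/0.000156) = 13.3708, ln(3.2/0.000156) = 9.9288
V₂ = 53.1 × 13.3708/9.9288 = 53.1 × 1.3467 = 71.5082 km/h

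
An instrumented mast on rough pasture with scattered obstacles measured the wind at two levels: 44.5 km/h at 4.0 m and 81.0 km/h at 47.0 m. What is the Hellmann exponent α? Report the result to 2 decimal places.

Power law: V₂/V₁ = (z₂/z₁)^α ⇒ α = ln(V₂/V₁) / ln(z₂/z₁)
α = ln(81.0/44.5) / ln(47.0/4.0) = ln(1.8202) / ln(11.7500)
  = 0.59896 / 2.46385 = 0.24310

α ≈ 0.24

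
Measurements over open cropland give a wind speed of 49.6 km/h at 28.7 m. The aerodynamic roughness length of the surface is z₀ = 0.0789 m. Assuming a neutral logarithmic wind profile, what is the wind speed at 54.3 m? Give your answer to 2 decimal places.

54.96 km/h

Log law: V(z) ∝ ln(z/z₀), so V₂/V₁ = ln(z₂/z₀) / ln(z₁/z₀).
ln(54.3/0.0789) = 6.5341, ln(28.7/0.0789) = 5.8965
V₂ = 49.6 × 6.5341/5.8965 = 49.6 × 1.1081 = 54.9636 km/h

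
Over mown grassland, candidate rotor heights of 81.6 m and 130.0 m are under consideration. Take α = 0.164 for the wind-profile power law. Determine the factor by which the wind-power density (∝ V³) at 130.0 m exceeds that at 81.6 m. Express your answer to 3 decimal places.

Speed ratio: V_B/V_A = (z_B/z_A)^α = (130.0/81.6)^0.164 = (1.5931)^0.164 = 1.07937
Power-density ratio: P_B/P_A = (V_B/V_A)³ = (1.07937)³ = 1.25750

1.258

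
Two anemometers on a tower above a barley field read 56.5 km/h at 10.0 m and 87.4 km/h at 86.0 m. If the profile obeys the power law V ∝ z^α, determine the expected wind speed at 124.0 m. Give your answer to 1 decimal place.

First find α: α = ln(V₂/V₁)/ln(z₂/z₁) = ln(87.4/56.5)/ln(86.0/10.0) = 0.43625/2.15176 = 0.2027
Extrapolate from 86.0 m to 124.0 m: V₃ = 87.4 × (124.0/86.0)^0.2027 = 87.4 × 1.0770 = 94.1309 km/h

94.1 km/h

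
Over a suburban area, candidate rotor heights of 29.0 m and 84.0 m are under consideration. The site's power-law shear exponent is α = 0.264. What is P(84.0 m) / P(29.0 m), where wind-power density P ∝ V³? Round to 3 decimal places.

Speed ratio: V_B/V_A = (z_B/z_A)^α = (84.0/29.0)^0.264 = (2.8966)^0.264 = 1.32415
Power-density ratio: P_B/P_A = (V_B/V_A)³ = (1.32415)³ = 2.32172

2.322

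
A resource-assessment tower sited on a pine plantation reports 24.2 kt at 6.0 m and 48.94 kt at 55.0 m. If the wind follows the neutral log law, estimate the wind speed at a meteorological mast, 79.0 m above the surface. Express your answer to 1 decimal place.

Log law: V ∝ ln(z/z₀). From the pair, with r = V₁/V₂ = 0.49448,
ln z₀ = (ln z₁ − r·ln z₂)/(1 − r) = (1.7918 − 0.49448×4.0073)/0.50552 = -0.3755 → z₀ = 0.6870 m
V₃ = V₁ · ln(z₃/z₀)/ln(z₁/z₀) = 24.2 × 4.7449/2.1672 = 52.9835 kt

53.0 kt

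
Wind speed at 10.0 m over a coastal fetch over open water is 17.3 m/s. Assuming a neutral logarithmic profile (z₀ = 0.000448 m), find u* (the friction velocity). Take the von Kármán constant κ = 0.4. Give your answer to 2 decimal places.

Log law: V(z) = (u*/κ) · ln(z/z₀) ⇒ u* = κ · V / ln(z/z₀)
u* = 0.4 × 17.3 / ln(10.0/0.000448) = 0.4 × 17.3 / 10.0133
   = 6.9200 / 10.0133 = 0.6911 m/s

u* ≈ 0.69 m/s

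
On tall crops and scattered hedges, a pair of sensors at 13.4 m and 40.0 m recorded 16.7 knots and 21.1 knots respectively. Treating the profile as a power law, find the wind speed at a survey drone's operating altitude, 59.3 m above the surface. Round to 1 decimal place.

First find α: α = ln(V₂/V₁)/ln(z₂/z₁) = ln(21.1/16.7)/ln(40.0/13.4) = 0.23386/1.09362 = 0.2138
Extrapolate from 40.0 m to 59.3 m: V₃ = 21.1 × (59.3/40.0)^0.2138 = 21.1 × 1.0878 = 22.9535 knots

23.0 knots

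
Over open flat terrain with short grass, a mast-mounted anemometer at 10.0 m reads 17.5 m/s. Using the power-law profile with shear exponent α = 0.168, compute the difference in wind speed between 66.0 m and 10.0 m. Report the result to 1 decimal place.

Power law: V₂ = V₁ · (z₂/z₁)^α = 17.5 × (6.6000)^0.168 = 24.0282 m/s
ΔV = 24.0282 − 17.5 = 6.5282 m/s

6.5 m/s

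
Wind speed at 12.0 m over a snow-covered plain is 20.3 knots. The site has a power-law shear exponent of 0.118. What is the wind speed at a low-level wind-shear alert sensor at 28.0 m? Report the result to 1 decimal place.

22.4 knots

Power-law profile: V₂ = V₁ · (z₂/z₁)^α
V₂ = 20.3 × (28.0/12.0)^0.118 = 20.3 × (2.3333)^0.118
    = 20.3 × 1.1052 = 22.4345 knots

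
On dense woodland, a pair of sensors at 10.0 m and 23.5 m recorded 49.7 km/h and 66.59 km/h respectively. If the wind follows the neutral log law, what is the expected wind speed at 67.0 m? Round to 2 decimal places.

Log law: V ∝ ln(z/z₀). From the pair, with r = V₁/V₂ = 0.74636,
ln z₀ = (ln z₁ − r·ln z₂)/(1 − r) = (2.3026 − 0.74636×3.1570)/0.25364 = -0.2116 → z₀ = 0.8093 m
V₃ = V₁ · ln(z₃/z₀)/ln(z₁/z₀) = 49.7 × 4.4163/2.5142 = 87.3007 km/h

87.30 km/h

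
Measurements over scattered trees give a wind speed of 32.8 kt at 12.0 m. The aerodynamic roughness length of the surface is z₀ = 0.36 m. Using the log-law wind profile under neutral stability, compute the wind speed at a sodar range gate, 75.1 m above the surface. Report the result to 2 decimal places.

Log law: V(z) ∝ ln(z/z₀), so V₂/V₁ = ln(z₂/z₀) / ln(z₁/z₀).
ln(75.1/0.36) = 5.3405, ln(12.0/0.36) = 3.5066
V₂ = 32.8 × 5.3405/3.5066 = 32.8 × 1.5230 = 49.9543 kt

49.95 kt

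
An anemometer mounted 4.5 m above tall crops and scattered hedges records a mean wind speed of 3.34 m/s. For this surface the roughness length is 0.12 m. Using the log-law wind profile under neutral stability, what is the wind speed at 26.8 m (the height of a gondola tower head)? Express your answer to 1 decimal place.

5.0 m/s

Log law: V(z) ∝ ln(z/z₀), so V₂/V₁ = ln(z₂/z₀) / ln(z₁/z₀).
ln(26.8/0.12) = 5.4087, ln(4.5/0.12) = 3.6243
V₂ = 3.34 × 5.4087/3.6243 = 3.34 × 1.4923 = 4.9843 m/s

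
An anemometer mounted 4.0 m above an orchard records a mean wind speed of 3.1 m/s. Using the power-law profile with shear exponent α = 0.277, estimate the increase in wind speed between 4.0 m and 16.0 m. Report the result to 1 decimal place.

1.5 m/s

Power law: V₂ = V₁ · (z₂/z₁)^α = 3.1 × (4.0000)^0.277 = 4.5513 m/s
ΔV = 4.5513 − 3.1 = 1.4513 m/s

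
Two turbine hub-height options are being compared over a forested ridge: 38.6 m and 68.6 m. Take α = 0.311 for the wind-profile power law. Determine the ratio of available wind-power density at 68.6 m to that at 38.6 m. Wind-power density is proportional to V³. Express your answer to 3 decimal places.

Speed ratio: V_B/V_A = (z_B/z_A)^α = (68.6/38.6)^0.311 = (1.7772)^0.311 = 1.19583
Power-density ratio: P_B/P_A = (V_B/V_A)³ = (1.19583)³ = 1.71003

1.710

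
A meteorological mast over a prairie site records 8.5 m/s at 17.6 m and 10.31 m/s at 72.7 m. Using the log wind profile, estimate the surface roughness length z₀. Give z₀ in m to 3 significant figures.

z₀ ≈ 0.0225 m

Log law: V(z) ∝ ln(z/z₀). With r = V₁/V₂ = 8.5/10.31 = 0.82444,
r · ln(z₂/z₀) = ln(z₁/z₀) ⇒ ln z₀ = (ln z₁ − r·ln z₂)/(1 − r)
ln z₀ = (2.86790 − 0.82444×4.28634) / 0.17556 = -3.7933
z₀ = exp(-3.7933) = 0.02252 m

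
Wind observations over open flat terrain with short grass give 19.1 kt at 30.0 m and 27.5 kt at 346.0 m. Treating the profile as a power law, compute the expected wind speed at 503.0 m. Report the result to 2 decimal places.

First find α: α = ln(V₂/V₁)/ln(z₂/z₁) = ln(27.5/19.1)/ln(346.0/30.0) = 0.36450/2.44524 = 0.1491
Extrapolate from 346.0 m to 503.0 m: V₃ = 27.5 × (503.0/346.0)^0.1491 = 27.5 × 1.0574 = 29.0773 kt

29.08 kt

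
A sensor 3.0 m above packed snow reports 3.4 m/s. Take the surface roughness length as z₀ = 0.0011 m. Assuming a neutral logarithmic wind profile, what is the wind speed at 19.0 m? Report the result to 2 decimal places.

4.19 m/s

Log law: V(z) ∝ ln(z/z₀), so V₂/V₁ = ln(z₂/z₀) / ln(z₁/z₀).
ln(19.0/0.0011) = 9.7569, ln(3.0/0.0011) = 7.9111
V₂ = 3.4 × 9.7569/7.9111 = 3.4 × 1.2333 = 4.1933 m/s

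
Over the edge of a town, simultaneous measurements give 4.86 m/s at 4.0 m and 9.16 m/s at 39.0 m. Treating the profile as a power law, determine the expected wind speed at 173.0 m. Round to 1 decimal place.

13.9 m/s

First find α: α = ln(V₂/V₁)/ln(z₂/z₁) = ln(9.16/4.86)/ln(39.0/4.0) = 0.63381/2.27727 = 0.2783
Extrapolate from 39.0 m to 173.0 m: V₃ = 9.16 × (173.0/39.0)^0.2783 = 9.16 × 1.5138 = 13.8664 m/s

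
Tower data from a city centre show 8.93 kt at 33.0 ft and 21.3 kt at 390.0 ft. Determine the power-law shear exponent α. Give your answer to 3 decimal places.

α ≈ 0.352

Power law: V₂/V₁ = (z₂/z₁)^α ⇒ α = ln(V₂/V₁) / ln(z₂/z₁)
α = ln(21.3/8.93) / ln(390.0/33.0) = ln(2.3852) / ln(11.8182)
  = 0.86929 / 2.46964 = 0.35199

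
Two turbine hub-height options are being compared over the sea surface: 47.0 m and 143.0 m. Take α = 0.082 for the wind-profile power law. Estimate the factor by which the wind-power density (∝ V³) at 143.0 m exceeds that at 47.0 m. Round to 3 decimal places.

1.315

Speed ratio: V_B/V_A = (z_B/z_A)^α = (143.0/47.0)^0.082 = (3.0426)^0.082 = 1.09553
Power-density ratio: P_B/P_A = (V_B/V_A)³ = (1.09553)³ = 1.31485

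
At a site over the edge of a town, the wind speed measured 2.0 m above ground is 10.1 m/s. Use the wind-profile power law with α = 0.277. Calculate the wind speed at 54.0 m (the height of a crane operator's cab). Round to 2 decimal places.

Power-law profile: V₂ = V₁ · (z₂/z₁)^α
V₂ = 10.1 × (54.0/2.0)^0.277 = 10.1 × (27.0000)^0.277
    = 10.1 × 2.4917 = 25.1657 m/s

25.17 m/s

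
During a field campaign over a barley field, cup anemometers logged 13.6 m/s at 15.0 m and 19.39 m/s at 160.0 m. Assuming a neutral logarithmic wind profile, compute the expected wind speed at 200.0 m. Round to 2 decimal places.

19.94 m/s

Log law: V ∝ ln(z/z₀). From the pair, with r = V₁/V₂ = 0.70139,
ln z₀ = (ln z₁ − r·ln z₂)/(1 − r) = (2.7081 − 0.70139×5.0752)/0.29861 = -2.8520 → z₀ = 0.05773 m
V₃ = V₁ · ln(z₃/z₀)/ln(z₁/z₀) = 13.6 × 8.1504/5.5601 = 19.9358 m/s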